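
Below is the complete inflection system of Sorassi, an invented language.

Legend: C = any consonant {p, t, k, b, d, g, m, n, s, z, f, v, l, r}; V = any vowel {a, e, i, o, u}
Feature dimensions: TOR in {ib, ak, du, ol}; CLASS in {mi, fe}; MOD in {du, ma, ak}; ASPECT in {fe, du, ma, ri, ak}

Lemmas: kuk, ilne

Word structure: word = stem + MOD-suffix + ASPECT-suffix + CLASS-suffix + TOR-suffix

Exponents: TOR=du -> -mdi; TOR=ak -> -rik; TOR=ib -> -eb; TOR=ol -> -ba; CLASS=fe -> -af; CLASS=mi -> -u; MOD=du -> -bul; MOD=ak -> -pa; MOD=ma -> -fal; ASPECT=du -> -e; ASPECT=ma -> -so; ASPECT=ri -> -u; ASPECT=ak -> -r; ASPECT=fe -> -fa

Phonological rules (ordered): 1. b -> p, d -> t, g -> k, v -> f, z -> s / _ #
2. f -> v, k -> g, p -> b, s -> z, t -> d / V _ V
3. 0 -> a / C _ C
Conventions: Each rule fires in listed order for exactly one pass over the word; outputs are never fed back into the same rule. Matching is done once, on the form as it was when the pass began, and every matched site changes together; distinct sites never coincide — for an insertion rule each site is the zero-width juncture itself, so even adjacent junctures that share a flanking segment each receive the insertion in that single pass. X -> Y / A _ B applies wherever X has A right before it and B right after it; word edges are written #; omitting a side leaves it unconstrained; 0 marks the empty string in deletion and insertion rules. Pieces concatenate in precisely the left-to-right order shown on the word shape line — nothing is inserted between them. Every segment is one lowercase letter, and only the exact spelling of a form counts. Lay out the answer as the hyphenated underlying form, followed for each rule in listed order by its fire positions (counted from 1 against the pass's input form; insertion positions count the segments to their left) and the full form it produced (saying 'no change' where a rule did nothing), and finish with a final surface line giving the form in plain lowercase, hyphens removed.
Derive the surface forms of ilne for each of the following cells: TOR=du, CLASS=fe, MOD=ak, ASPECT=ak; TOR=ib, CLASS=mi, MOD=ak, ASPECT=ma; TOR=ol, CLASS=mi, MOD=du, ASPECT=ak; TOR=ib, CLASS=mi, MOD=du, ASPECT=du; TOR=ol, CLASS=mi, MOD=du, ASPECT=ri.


cell TOR=du, CLASS=fe, MOD=ak, ASPECT=ak:
underlying: ilne-pa-r-af-mdi
1. b -> p, d -> t, g -> k, v -> f, z -> s / _ #: no change
2. f -> v, k -> g, p -> b, s -> z, t -> d / V _ V: fires at position(s) 5: ilnebarafmdi
3. 0 -> a / C _ C: inserts after position(s) 2, 9, 10: ilanebarafamadi
surface: ilanebarafamadi

cell TOR=ib, CLASS=mi, MOD=ak, ASPECT=ma:
underlying: ilne-pa-so-u-eb
1. b -> p, d -> t, g -> k, v -> f, z -> s / _ #: fires at position(s) 11: ilnepasouep
2. f -> v, k -> g, p -> b, s -> z, t -> d / V _ V: fires at position(s) 5, 7: ilnebazouep
3. 0 -> a / C _ C: inserts after position(s) 2: ilanebazouep
surface: ilanebazouep

cell TOR=ol, CLASS=mi, MOD=du, ASPECT=ak:
underlying: ilne-bul-r-u-ba
1. b -> p, d -> t, g -> k, v -> f, z -> s / _ #: no change
2. f -> v, k -> g, p -> b, s -> z, t -> d / V _ V: no change
3. 0 -> a / C _ C: inserts after position(s) 2, 7: ilanebularuba
surface: ilanebularuba

cell TOR=ib, CLASS=mi, MOD=du, ASPECT=du:
underlying: ilne-bul-e-u-eb
1. b -> p, d -> t, g -> k, v -> f, z -> s / _ #: fires at position(s) 11: ilnebuleuep
2. f -> v, k -> g, p -> b, s -> z, t -> d / V _ V: no change
3. 0 -> a / C _ C: inserts after position(s) 2: ilanebuleuep
surface: ilanebuleuep

cell TOR=ol, CLASS=mi, MOD=du, ASPECT=ri:
underlying: ilne-bul-u-u-ba
1. b -> p, d -> t, g -> k, v -> f, z -> s / _ #: no change
2. f -> v, k -> g, p -> b, s -> z, t -> d / V _ V: no change
3. 0 -> a / C _ C: inserts after position(s) 2: ilanebuluuba
surface: ilanebuluuba


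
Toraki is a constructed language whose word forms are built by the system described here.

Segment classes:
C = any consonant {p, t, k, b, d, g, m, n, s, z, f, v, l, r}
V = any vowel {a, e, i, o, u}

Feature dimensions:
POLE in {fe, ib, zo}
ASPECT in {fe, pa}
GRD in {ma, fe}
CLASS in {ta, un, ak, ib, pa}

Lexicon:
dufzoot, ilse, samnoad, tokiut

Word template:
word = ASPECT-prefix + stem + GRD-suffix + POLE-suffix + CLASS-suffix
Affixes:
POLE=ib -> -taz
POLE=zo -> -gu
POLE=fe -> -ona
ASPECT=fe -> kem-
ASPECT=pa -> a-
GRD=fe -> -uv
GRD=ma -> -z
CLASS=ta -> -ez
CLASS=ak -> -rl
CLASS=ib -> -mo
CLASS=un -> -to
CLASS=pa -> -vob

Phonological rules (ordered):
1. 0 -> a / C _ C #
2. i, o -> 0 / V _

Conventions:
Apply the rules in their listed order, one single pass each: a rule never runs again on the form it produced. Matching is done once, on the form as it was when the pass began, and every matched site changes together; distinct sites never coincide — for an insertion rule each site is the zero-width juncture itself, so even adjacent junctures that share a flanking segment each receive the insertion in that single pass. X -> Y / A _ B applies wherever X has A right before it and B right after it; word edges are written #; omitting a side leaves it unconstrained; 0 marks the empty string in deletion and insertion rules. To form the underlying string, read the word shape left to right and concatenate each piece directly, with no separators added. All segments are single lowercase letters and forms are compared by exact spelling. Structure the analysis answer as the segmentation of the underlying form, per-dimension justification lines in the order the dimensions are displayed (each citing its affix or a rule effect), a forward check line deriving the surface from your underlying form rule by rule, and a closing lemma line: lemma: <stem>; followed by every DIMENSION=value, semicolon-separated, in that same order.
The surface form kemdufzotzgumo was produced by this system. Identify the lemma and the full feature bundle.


underlying: kem-dufzoot-z-gu-mo
POLE=zo - signalled by the affix -gu
ASPECT=fe - signalled by the affix kem-
GRD=ma - signalled by the affix -z
CLASS=ib - signalled by the affix -mo
check: kemdufzootzgumo -> kemdufzootzgumo -> kemdufzotzgumo
lemma: dufzoot; POLE=zo; ASPECT=fe; GRD=ma; CLASS=ib


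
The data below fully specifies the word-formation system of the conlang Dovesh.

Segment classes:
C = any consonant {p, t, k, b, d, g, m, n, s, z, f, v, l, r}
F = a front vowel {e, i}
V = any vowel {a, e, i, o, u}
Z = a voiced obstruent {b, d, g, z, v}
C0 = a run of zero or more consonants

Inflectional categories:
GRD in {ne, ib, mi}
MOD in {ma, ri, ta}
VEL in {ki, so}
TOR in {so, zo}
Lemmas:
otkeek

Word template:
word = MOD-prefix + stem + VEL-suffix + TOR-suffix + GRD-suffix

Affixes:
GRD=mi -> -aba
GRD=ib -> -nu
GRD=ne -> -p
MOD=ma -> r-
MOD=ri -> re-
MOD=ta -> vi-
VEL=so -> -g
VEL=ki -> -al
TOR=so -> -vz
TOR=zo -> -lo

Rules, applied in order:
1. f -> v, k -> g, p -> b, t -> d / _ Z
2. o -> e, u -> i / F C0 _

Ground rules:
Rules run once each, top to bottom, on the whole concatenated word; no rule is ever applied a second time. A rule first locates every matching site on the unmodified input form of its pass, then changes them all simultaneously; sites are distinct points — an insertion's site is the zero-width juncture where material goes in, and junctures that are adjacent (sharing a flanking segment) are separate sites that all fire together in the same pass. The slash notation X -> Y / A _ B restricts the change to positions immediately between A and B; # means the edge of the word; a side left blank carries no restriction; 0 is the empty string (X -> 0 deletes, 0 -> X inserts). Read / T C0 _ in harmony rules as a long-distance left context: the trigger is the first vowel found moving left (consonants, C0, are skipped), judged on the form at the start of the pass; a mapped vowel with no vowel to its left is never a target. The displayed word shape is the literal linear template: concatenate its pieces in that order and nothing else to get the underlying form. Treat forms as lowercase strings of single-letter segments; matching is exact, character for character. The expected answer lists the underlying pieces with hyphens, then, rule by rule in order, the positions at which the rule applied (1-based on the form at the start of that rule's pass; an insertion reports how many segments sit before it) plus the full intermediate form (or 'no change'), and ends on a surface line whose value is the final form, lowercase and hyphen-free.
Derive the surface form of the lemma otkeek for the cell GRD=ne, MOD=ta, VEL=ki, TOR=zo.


underlying: vi-otkeek-al-lo-p
1. f -> v, k -> g, p -> b, t -> d / _ Z: no change
2. o -> e, u -> i / F C0 _: fires at position(s) 3: vietkeekallop
surface: vietkeekallop


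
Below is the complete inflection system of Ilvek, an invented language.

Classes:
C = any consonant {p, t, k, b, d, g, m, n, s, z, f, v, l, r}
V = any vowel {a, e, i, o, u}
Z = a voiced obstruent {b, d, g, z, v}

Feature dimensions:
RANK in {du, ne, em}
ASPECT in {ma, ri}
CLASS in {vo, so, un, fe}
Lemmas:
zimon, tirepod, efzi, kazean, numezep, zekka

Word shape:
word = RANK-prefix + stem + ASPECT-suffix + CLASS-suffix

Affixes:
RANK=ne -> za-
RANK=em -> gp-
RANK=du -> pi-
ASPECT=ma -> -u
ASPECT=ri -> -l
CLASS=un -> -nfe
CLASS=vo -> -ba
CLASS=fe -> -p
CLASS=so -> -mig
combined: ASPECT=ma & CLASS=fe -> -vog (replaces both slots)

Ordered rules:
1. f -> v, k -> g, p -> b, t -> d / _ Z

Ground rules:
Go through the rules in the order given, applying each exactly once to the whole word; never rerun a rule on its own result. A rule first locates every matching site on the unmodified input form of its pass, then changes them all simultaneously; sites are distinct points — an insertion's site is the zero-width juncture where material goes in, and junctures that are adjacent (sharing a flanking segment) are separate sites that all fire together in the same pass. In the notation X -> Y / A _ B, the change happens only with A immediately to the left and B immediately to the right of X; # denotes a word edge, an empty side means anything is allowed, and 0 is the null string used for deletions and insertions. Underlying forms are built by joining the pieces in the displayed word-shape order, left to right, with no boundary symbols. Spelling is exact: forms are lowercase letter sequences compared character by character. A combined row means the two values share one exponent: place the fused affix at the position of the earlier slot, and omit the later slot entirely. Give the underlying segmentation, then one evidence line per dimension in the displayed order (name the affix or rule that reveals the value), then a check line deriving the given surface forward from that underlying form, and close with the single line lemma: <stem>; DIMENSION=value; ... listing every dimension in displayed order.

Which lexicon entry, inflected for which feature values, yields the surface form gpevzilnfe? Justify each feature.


underlying: gp-efzi-l-nfe
RANK=em - signalled by the affix gp-
ASPECT=ri - signalled by the affix -l
CLASS=un - signalled by the affix -nfe
check: gpefzilnfe -> gpevzilnfe
lemma: efzi; RANK=em; ASPECT=ri; CLASS=un


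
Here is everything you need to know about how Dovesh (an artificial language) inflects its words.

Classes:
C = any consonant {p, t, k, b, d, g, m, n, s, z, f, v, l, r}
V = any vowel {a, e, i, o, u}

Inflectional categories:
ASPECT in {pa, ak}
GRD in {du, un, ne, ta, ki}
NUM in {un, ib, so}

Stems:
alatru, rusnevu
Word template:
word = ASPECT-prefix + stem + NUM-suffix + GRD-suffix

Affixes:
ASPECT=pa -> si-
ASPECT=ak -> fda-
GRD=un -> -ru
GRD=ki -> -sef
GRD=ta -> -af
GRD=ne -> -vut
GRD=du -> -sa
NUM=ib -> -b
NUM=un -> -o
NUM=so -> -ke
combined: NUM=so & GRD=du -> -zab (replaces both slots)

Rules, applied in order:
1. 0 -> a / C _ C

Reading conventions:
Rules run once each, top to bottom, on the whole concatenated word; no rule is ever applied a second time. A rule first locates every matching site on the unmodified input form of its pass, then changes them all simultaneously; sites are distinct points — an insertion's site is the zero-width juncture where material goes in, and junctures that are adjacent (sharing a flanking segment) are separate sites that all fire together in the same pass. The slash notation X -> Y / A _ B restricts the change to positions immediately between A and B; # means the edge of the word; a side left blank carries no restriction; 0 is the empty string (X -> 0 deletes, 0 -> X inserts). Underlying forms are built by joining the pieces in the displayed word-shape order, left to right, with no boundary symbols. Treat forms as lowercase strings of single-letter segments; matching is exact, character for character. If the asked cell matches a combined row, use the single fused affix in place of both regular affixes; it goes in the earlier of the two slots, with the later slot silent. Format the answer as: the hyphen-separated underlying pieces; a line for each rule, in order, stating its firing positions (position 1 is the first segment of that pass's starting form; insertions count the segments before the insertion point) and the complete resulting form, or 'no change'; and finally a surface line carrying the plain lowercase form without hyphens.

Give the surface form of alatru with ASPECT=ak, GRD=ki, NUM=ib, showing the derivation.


underlying: fda-alatru-b-sef
1. 0 -> a / C _ C: inserts after position(s) 1, 7, 10: fadaalatarubasef
surface: fadaalatarubasef


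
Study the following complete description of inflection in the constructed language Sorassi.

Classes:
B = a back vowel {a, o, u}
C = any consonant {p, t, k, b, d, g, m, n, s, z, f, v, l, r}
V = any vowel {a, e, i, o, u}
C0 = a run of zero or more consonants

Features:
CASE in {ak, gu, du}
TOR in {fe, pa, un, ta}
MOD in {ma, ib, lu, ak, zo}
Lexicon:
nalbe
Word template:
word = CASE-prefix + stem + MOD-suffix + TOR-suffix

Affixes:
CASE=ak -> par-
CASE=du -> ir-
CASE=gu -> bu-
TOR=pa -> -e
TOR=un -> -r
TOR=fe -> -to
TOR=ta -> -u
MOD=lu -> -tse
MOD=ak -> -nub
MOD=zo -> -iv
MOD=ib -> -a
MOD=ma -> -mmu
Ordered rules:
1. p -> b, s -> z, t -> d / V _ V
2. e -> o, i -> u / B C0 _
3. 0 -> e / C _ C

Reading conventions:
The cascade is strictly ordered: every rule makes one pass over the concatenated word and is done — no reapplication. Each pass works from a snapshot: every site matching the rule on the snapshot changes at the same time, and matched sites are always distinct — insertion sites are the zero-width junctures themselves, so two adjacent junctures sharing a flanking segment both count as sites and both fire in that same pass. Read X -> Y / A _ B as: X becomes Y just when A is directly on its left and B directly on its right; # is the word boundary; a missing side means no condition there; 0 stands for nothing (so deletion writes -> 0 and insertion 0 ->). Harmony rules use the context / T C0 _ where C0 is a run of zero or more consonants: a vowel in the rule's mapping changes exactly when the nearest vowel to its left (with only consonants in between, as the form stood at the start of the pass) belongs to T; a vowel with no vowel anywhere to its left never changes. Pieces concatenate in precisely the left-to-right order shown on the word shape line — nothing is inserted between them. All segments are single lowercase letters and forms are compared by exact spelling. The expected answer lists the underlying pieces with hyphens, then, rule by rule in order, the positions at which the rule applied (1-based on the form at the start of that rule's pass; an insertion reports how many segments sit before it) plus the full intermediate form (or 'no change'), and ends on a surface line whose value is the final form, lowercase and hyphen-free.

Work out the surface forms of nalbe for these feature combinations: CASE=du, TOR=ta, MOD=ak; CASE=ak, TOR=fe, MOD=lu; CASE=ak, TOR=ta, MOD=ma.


cell CASE=du, TOR=ta, MOD=ak:
underlying: ir-nalbe-nub-u
1. p -> b, s -> z, t -> d / V _ V: no change
2. e -> o, i -> u / B C0 _: fires at position(s) 7: irnalbonubu
3. 0 -> e / C _ C: inserts after position(s) 2, 5: irenalebonubu
surface: irenalebonubu

cell CASE=ak, TOR=fe, MOD=lu:
underlying: par-nalbe-tse-to
1. p -> b, s -> z, t -> d / V _ V: fires at position(s) 12: parnalbetsedo
2. e -> o, i -> u / B C0 _: fires at position(s) 8: parnalbotsedo
3. 0 -> e / C _ C: inserts after position(s) 3, 6, 9: parenalebotesedo
surface: parenalebotesedo

cell CASE=ak, TOR=ta, MOD=ma:
underlying: par-nalbe-mmu-u
1. p -> b, s -> z, t -> d / V _ V: no change
2. e -> o, i -> u / B C0 _: fires at position(s) 8: parnalbommuu
3. 0 -> e / C _ C: inserts after position(s) 3, 6, 9: parenalebomemuu
surface: parenalebomemuu


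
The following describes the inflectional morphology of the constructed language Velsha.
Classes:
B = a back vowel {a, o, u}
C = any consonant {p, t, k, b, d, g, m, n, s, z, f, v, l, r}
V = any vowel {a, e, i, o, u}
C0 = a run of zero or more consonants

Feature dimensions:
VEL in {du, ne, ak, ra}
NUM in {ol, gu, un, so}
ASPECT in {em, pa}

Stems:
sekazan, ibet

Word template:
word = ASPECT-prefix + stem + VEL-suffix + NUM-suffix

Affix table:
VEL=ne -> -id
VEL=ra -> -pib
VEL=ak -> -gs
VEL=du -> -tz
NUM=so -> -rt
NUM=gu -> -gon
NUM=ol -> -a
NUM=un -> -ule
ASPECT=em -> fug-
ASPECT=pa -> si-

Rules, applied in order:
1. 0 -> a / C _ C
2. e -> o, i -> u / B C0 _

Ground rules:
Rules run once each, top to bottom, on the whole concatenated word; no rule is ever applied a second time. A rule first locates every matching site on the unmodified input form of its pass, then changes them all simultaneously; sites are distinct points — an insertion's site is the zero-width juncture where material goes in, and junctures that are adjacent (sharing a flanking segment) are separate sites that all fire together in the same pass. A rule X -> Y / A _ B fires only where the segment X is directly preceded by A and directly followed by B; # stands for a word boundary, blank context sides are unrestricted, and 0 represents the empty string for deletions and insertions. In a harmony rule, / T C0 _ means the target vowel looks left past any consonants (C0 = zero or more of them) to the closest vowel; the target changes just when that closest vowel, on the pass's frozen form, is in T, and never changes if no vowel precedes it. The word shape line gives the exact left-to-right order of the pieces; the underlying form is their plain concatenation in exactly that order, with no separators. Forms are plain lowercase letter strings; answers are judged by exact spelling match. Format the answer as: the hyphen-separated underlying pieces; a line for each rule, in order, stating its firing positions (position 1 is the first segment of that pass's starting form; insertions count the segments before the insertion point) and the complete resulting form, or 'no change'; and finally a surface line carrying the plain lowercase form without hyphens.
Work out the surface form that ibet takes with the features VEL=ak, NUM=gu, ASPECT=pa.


underlying: si-ibet-gs-gon
1. 0 -> a / C _ C: inserts after position(s) 6, 7, 8: siibetagasagon
2. e -> o, i -> u / B C0 _: no change
surface: siibetagasagon


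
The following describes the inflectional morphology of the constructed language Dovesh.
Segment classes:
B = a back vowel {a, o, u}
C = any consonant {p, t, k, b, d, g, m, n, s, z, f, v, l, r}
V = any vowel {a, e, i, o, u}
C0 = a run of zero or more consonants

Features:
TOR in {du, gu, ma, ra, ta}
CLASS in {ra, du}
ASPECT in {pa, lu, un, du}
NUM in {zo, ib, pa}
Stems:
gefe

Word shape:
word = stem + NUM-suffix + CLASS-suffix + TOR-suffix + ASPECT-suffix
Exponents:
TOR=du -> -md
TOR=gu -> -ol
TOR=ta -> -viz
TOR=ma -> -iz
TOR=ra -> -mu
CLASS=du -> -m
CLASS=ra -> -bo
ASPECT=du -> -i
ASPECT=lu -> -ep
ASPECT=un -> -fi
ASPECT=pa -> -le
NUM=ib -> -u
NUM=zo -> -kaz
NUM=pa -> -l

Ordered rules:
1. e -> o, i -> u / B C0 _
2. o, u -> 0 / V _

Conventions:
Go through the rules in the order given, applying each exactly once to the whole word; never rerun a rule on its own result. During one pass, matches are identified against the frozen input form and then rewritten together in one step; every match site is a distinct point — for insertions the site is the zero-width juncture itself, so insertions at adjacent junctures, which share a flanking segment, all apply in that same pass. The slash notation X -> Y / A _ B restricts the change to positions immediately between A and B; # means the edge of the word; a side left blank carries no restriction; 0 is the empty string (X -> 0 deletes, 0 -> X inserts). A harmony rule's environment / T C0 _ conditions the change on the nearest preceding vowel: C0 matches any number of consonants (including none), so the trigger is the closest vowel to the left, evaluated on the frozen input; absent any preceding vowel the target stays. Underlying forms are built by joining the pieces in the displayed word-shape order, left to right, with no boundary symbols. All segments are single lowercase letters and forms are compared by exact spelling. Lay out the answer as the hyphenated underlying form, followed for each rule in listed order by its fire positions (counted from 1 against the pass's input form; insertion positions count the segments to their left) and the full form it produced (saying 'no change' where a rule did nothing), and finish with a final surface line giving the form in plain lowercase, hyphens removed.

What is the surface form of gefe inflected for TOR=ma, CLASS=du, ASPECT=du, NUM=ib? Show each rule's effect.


underlying: gefe-u-m-iz-i
1. e -> o, i -> u / B C0 _: fires at position(s) 7: gefeumuzi
2. o, u -> 0 / V _: fires at position(s) 5: gefemuzi
surface: gefemuzi


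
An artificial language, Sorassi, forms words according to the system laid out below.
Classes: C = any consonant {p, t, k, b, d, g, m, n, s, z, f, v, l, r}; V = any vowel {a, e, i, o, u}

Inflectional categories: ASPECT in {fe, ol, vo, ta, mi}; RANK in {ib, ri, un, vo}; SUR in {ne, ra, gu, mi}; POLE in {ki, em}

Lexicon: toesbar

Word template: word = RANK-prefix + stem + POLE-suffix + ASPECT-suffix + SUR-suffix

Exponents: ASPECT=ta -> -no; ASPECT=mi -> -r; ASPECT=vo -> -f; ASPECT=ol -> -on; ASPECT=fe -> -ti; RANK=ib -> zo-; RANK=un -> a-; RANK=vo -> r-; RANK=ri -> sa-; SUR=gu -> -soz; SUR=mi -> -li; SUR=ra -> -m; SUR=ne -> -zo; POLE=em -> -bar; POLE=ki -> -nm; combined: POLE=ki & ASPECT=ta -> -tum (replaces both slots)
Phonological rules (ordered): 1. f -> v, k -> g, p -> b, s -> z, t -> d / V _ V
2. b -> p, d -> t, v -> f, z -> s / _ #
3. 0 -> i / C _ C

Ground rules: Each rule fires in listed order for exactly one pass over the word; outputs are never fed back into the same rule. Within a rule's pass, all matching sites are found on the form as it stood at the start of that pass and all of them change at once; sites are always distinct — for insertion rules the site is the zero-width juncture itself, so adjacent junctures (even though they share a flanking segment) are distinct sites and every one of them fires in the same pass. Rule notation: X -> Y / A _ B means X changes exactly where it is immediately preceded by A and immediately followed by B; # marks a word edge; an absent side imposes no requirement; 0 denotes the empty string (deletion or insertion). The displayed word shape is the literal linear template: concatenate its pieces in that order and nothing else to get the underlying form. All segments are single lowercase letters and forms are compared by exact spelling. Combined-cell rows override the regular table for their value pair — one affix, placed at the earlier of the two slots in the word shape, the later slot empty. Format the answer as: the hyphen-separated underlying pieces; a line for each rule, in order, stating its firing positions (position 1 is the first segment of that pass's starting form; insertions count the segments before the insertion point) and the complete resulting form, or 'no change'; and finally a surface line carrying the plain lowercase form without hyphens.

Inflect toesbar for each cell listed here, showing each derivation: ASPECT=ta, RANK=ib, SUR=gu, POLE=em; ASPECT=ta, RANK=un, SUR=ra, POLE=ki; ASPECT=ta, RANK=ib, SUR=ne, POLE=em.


cell ASPECT=ta, RANK=ib, SUR=gu, POLE=em:
underlying: zo-toesbar-bar-no-soz
1. f -> v, k -> g, p -> b, s -> z, t -> d / V _ V: fires at position(s) 3, 15: zodoesbarbarnozoz
2. b -> p, d -> t, v -> f, z -> s / _ #: fires at position(s) 17: zodoesbarbarnozos
3. 0 -> i / C _ C: inserts after position(s) 6, 9, 12: zodoesibaribarinozos
surface: zodoesibaribarinozos

cell ASPECT=ta, RANK=un, SUR=ra, POLE=ki:
underlying: a-toesbar-tum-m
1. f -> v, k -> g, p -> b, s -> z, t -> d / V _ V: fires at position(s) 2: adoesbartumm
2. b -> p, d -> t, v -> f, z -> s / _ #: no change
3. 0 -> i / C _ C: inserts after position(s) 5, 8, 11: adoesibaritumim
surface: adoesibaritumim

cell ASPECT=ta, RANK=ib, SUR=ne, POLE=em:
underlying: zo-toesbar-bar-no-zo
1. f -> v, k -> g, p -> b, s -> z, t -> d / V _ V: fires at position(s) 3: zodoesbarbarnozo
2. b -> p, d -> t, v -> f, z -> s / _ #: no change
3. 0 -> i / C _ C: inserts after position(s) 6, 9, 12: zodoesibaribarinozo
surface: zodoesibaribarinozo


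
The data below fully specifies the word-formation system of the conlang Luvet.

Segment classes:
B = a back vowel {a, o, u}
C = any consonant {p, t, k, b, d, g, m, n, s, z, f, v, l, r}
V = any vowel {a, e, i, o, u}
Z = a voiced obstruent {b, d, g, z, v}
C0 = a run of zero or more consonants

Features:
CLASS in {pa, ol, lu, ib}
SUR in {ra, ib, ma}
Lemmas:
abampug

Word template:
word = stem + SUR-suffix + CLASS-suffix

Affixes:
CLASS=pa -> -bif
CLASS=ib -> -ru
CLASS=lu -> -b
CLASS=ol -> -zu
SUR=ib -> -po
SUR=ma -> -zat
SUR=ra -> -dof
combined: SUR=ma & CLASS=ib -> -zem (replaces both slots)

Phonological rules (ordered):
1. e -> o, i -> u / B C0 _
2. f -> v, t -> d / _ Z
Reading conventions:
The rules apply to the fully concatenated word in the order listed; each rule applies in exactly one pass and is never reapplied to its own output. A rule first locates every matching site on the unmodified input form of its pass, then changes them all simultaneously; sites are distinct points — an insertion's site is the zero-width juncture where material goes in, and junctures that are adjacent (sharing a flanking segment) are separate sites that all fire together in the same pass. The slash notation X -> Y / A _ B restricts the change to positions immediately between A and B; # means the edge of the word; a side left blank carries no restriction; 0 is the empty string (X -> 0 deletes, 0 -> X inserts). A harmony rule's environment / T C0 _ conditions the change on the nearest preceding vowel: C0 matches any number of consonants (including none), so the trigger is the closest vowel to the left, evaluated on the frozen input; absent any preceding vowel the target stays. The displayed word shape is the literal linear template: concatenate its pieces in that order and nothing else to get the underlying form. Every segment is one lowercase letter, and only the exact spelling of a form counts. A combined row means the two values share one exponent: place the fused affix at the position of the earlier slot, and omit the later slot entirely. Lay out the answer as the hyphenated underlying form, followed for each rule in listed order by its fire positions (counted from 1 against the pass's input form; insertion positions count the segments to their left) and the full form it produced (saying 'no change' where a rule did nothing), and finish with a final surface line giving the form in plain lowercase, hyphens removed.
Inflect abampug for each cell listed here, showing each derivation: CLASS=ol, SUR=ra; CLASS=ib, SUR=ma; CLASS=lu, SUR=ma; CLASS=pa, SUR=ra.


cell CLASS=ol, SUR=ra:
underlying: abampug-dof-zu
1. e -> o, i -> u / B C0 _: no change
2. f -> v, t -> d / _ Z: fires at position(s) 10: abampugdovzu
surface: abampugdovzu

cell CLASS=ib, SUR=ma:
underlying: abampug-zem
1. e -> o, i -> u / B C0 _: fires at position(s) 9: abampugzom
2. f -> v, t -> d / _ Z: no change
surface: abampugzom

cell CLASS=lu, SUR=ma:
underlying: abampug-zat-b
1. e -> o, i -> u / B C0 _: no change
2. f -> v, t -> d / _ Z: fires at position(s) 10: abampugzadb
surface: abampugzadb

cell CLASS=pa, SUR=ra:
underlying: abampug-dof-bif
1. e -> o, i -> u / B C0 _: fires at position(s) 12: abampugdofbuf
2. f -> v, t -> d / _ Z: fires at position(s) 10: abampugdovbuf
surface: abampugdovbuf


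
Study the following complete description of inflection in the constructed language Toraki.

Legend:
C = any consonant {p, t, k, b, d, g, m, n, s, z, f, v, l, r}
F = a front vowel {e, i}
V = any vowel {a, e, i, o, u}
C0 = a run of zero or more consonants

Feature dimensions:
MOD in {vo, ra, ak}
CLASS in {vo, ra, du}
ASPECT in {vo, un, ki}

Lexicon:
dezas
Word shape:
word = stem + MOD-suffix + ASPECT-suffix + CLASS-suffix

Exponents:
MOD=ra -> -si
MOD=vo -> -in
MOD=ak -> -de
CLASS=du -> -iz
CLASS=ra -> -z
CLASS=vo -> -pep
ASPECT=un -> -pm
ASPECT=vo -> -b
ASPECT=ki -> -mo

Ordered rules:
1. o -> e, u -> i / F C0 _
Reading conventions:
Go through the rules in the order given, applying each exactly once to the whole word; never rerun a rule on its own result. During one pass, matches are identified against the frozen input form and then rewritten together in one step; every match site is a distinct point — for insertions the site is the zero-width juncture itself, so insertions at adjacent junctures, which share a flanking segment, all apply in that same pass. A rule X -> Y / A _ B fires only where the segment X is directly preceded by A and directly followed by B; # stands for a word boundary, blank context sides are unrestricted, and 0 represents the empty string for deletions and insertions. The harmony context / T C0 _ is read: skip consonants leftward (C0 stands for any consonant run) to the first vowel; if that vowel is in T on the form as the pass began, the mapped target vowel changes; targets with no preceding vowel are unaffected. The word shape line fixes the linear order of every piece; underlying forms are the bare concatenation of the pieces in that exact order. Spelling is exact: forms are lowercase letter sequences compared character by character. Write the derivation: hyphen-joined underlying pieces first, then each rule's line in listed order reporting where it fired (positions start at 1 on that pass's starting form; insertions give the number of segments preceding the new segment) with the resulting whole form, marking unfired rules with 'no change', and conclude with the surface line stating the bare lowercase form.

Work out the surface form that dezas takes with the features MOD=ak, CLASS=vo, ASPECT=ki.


underlying: dezas-de-mo-pep
1. o -> e, u -> i / F C0 _: fires at position(s) 9: dezasdemepep
surface: dezasdemepep


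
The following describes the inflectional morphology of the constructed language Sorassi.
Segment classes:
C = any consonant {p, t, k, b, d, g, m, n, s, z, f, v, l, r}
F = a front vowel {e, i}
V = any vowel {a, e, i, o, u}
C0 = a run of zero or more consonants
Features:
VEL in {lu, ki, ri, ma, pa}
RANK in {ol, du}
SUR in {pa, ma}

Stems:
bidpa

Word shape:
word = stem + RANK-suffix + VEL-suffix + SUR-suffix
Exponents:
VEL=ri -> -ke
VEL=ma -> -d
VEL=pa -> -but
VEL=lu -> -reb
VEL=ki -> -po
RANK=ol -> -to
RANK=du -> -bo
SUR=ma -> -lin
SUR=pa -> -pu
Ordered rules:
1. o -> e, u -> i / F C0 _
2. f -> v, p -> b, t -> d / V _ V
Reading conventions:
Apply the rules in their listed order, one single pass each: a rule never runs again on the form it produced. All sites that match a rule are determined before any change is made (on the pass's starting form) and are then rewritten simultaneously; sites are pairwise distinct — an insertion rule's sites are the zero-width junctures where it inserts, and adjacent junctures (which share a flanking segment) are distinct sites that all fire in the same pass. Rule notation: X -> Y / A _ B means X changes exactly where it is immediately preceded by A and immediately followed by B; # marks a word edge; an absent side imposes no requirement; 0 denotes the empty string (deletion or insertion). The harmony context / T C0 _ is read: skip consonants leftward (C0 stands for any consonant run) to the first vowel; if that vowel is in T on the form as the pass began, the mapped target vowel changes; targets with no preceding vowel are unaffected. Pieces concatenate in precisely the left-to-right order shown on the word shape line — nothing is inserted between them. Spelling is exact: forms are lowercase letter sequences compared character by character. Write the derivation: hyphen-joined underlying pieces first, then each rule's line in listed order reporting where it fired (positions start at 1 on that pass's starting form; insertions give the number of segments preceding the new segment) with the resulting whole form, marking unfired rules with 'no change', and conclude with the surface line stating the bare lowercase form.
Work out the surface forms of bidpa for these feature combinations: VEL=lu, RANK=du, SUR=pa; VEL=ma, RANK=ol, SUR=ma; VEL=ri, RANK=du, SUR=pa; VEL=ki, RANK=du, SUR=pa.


cell VEL=lu, RANK=du, SUR=pa:
underlying: bidpa-bo-reb-pu
1. o -> e, u -> i / F C0 _: fires at position(s) 12: bidpaborebpi
2. f -> v, p -> b, t -> d / V _ V: no change
surface: bidpaborebpi

cell VEL=ma, RANK=ol, SUR=ma:
underlying: bidpa-to-d-lin
1. o -> e, u -> i / F C0 _: no change
2. f -> v, p -> b, t -> d / V _ V: fires at position(s) 6: bidpadodlin
surface: bidpadodlin

cell VEL=ri, RANK=du, SUR=pa:
underlying: bidpa-bo-ke-pu
1. o -> e, u -> i / F C0 _: fires at position(s) 11: bidpabokepi
2. f -> v, p -> b, t -> d / V _ V: fires at position(s) 10: bidpabokebi
surface: bidpabokebi

cell VEL=ki, RANK=du, SUR=pa:
underlying: bidpa-bo-po-pu
1. o -> e, u -> i / F C0 _: no change
2. f -> v, p -> b, t -> d / V _ V: fires at position(s) 8, 10: bidpabobobu
surface: bidpabobobu


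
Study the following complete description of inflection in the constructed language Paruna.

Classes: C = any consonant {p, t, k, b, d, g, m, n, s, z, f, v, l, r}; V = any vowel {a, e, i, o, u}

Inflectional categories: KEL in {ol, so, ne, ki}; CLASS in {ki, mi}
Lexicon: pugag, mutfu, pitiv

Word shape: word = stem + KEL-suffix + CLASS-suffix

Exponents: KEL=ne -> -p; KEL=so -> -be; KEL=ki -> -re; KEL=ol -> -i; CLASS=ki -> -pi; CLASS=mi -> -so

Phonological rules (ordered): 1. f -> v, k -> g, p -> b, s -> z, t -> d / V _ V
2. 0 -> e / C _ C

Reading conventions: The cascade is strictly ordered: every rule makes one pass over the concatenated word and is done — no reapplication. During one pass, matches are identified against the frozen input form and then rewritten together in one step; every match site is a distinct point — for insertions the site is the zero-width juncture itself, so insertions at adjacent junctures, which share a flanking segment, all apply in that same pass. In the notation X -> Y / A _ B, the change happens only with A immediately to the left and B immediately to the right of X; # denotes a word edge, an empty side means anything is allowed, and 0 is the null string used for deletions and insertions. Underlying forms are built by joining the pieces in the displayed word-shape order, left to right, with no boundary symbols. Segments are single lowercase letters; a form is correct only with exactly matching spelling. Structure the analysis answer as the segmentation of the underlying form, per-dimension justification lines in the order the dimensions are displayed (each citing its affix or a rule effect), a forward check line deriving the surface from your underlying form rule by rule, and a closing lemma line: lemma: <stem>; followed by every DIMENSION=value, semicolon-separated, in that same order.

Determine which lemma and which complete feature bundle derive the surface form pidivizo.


underlying: pitiv-i-so
KEL=ol - signalled by the affix -i
CLASS=mi - signalled by the affix -so
check: pitiviso -> pidivizo -> pidivizo
lemma: pitiv; KEL=ol; CLASS=mi


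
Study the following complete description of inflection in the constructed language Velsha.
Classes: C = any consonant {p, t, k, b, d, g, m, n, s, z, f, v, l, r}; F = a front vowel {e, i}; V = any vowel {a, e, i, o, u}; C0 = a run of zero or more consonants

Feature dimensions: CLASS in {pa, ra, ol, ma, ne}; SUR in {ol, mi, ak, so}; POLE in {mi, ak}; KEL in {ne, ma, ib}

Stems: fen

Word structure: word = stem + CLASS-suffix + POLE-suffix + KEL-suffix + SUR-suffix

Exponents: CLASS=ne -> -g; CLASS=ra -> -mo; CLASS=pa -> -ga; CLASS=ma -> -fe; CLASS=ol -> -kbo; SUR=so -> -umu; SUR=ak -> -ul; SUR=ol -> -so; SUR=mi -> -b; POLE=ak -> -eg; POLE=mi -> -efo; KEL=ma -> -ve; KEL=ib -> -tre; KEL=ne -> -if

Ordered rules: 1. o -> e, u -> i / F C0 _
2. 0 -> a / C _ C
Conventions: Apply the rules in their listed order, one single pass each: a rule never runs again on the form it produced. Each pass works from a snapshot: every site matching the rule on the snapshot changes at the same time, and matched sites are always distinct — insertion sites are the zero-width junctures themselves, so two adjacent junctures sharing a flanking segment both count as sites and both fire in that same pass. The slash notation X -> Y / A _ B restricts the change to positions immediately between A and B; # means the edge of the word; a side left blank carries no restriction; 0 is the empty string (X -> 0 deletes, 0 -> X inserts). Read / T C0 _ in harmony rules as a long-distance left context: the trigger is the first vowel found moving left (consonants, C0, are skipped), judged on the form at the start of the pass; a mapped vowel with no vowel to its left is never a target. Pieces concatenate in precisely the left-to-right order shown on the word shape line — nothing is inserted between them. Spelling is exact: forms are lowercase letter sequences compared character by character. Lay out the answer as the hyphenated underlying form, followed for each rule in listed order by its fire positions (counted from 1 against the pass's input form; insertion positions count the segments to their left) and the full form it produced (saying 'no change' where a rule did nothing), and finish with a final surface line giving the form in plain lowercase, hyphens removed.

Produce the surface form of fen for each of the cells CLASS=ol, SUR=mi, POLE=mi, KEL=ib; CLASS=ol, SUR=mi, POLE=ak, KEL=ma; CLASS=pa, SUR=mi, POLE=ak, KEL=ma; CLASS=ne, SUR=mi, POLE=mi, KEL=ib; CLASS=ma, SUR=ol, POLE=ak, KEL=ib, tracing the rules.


cell CLASS=ol, SUR=mi, POLE=mi, KEL=ib:
underlying: fen-kbo-efo-tre-b
1. o -> e, u -> i / F C0 _: fires at position(s) 6, 9: fenkbeefetreb
2. 0 -> a / C _ C: inserts after position(s) 3, 4, 10: fenakabeefetareb
surface: fenakabeefetareb

cell CLASS=ol, SUR=mi, POLE=ak, KEL=ma:
underlying: fen-kbo-eg-ve-b
1. o -> e, u -> i / F C0 _: fires at position(s) 6: fenkbeegveb
2. 0 -> a / C _ C: inserts after position(s) 3, 4, 8: fenakabeegaveb
surface: fenakabeegaveb

cell CLASS=pa, SUR=mi, POLE=ak, KEL=ma:
underlying: fen-ga-eg-ve-b
1. o -> e, u -> i / F C0 _: no change
2. 0 -> a / C _ C: inserts after position(s) 3, 7: fenagaegaveb
surface: fenagaegaveb

cell CLASS=ne, SUR=mi, POLE=mi, KEL=ib:
underlying: fen-g-efo-tre-b
1. o -> e, u -> i / F C0 _: fires at position(s) 7: fengefetreb
2. 0 -> a / C _ C: inserts after position(s) 3, 8: fenagefetareb
surface: fenagefetareb

cell CLASS=ma, SUR=ol, POLE=ak, KEL=ib:
underlying: fen-fe-eg-tre-so
1. o -> e, u -> i / F C0 _: fires at position(s) 12: fenfeegtrese
2. 0 -> a / C _ C: inserts after position(s) 3, 7, 8: fenafeegatarese
surface: fenafeegatarese


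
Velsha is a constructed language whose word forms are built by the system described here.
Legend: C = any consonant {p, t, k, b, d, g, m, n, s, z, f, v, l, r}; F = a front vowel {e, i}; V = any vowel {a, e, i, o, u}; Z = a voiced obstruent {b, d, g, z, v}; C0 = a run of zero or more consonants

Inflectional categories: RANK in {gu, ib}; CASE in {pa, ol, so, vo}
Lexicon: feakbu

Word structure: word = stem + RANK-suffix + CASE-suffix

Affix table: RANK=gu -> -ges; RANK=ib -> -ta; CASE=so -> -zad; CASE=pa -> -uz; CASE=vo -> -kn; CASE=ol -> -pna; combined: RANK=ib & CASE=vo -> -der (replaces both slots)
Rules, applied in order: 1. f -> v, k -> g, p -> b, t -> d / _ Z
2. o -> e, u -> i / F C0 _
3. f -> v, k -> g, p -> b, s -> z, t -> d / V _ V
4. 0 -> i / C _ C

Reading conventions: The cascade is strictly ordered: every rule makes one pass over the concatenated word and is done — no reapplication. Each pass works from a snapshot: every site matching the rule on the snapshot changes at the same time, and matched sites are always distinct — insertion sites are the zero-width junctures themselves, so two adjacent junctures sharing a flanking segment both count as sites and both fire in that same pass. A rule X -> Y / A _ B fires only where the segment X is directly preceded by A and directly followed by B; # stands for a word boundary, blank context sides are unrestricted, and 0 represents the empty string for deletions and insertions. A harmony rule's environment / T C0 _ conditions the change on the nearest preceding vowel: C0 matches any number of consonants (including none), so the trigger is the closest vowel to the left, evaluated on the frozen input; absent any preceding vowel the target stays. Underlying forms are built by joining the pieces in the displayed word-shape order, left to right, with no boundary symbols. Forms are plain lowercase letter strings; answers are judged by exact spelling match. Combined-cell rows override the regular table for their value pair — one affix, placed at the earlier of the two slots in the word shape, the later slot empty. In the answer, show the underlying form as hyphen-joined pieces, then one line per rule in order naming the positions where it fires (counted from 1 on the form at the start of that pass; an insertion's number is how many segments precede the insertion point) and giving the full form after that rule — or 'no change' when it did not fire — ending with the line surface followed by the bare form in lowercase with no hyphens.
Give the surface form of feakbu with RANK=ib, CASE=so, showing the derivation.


underlying: feakbu-ta-zad
1. f -> v, k -> g, p -> b, t -> d / _ Z: fires at position(s) 4: feagbutazad
2. o -> e, u -> i / F C0 _: no change
3. f -> v, k -> g, p -> b, s -> z, t -> d / V _ V: fires at position(s) 7: feagbudazad
4. 0 -> i / C _ C: inserts after position(s) 4: feagibudazad
surface: feagibudazad
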